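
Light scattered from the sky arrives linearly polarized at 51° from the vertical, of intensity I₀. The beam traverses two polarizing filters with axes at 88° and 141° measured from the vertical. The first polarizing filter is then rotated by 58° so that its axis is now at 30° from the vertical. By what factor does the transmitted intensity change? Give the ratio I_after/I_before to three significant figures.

Before rotation:
By Malus's law, I₁ = I₀ cos²(88° − 51°) = I₀ cos²(37°) = 0.6378 I₀.
I₂ = I₁ cos²(141° − 88°) = 0.6378 I₀ · cos²(53°) = 0.231 I₀.
After rotation:
I₁ = I₀ cos²(30° − 51°) = I₀ cos²(21°) = 0.8716 I₀.
Angle between axes 1 and 2: 69°. I₂ = 0.8716 I₀ · cos²(69°) = 0.1119 I₀.
Ratio = 0.1119 / 0.231 = 0.4845.

I_new/I_old ≈ 0.485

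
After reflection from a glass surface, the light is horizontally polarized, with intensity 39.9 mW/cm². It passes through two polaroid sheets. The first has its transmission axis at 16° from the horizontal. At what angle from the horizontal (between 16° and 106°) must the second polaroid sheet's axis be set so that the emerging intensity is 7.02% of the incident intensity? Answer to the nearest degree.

θ ≈ 90°

I₁ = I₀ cos²(16° − 0°) = I₀ cos²(16°) = 0.924 I₀.
Need I₂/I₀ = 0.0702, so cos²(θ − 16°) = 0.0702 / 0.924 = 0.07597.
θ − 16° = arccos(√0.07597) = 74.0°, giving θ ≈ 16 + 74.0 = 90.0°.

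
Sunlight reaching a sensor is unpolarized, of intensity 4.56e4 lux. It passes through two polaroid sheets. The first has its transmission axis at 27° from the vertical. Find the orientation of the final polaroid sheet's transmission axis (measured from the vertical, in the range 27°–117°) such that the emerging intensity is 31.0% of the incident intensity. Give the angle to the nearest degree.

θ ≈ 65°

Unpolarized light through the first polarizer → I₁ = ½ I₀, now polarized at 27°.
Need I₂/I₀ = 0.31, so cos²(θ − 27°) = 0.31 / 0.5 = 0.62.
θ − 27° = arccos(√0.62) = 38.1°, giving θ ≈ 27 + 38.1 = 65.1°.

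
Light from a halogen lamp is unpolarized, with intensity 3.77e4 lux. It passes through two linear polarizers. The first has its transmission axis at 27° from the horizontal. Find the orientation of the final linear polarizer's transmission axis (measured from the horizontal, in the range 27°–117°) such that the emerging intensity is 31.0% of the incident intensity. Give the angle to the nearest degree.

θ ≈ 65°

Unpolarized light through the first polarizer → I₁ = ½ I₀, now polarized at 27°.
Need I₂/I₀ = 0.31, so cos²(θ − 27°) = 0.31 / 0.5 = 0.62.
θ − 27° = arccos(√0.62) = 38.1°, giving θ ≈ 27 + 38.1 = 65.1°.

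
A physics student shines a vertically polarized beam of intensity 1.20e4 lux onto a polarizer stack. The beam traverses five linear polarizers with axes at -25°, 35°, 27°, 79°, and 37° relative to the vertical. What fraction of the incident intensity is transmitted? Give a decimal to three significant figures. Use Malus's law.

I/I₀ ≈ 0.0422

By Malus's law, I₁ = 1.20e4 lux · cos²(25°) = 9857 lux.
I₂ = I₁ · cos²(60°) = 9857 · 0.25 = 2464 lux.
I₃ = I₂ · cos²(8°) = 2464 · 0.9806 = 2416 lux.
I₄ = I₃ · cos²(52°) = 2416 · 0.379 = 915.9 lux.
I₅ = I₄ · cos²(42°) = 915.9 · 0.5523 = 505.8 lux.
Transmitted fraction = 0.04215.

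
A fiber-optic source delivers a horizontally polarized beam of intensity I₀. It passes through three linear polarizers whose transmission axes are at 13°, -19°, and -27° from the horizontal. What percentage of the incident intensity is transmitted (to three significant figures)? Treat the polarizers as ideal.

≈ 67.0%

By Malus's law, I₁ = I₀ cos²(13° − 0°) = I₀ cos²(13°) = 0.9494 I₀.
I₂ = I₁ cos²(-19° − 13°) = 0.9494 I₀ · cos²(32°) = 0.6828 I₀.
I₃ = I₂ cos²(-27° + 19°) = 0.6828 I₀ · cos²(8°) = 0.6696 I₀.
That is 66.96% of the incident intensity.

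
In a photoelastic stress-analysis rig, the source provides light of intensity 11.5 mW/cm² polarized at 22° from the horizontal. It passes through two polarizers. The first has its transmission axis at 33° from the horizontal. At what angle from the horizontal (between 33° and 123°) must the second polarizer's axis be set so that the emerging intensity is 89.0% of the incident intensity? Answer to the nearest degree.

θ ≈ 49°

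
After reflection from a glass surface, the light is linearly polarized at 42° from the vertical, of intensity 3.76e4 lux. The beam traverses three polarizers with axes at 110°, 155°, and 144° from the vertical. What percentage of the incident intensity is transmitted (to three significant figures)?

≈ 6.76%

I₁ = 3.76e4 lux · cos²(68°) = 5276 lux.
I₂ = I₁ · cos²(45°) = 5276 · 0.5 = 2638 lux.
I₃ = I₂ · cos²(11°) = 2638 · 0.9636 = 2542 lux.
That is 6.761% of the incident intensity.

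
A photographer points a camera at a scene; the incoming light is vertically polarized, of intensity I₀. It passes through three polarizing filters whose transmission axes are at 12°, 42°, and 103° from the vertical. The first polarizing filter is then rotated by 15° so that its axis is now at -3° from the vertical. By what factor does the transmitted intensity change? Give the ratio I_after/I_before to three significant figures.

Before rotation:
I₁ = I₀ cos²(12° − 0°) = I₀ cos²(12°) = 0.9568 I₀.
I₂ = I₁ cos²(42° − 12°) = 0.9568 I₀ · cos²(30°) = 0.7176 I₀.
I₃ = I₂ cos²(103° − 42°) = 0.7176 I₀ · cos²(61°) = 0.1687 I₀.
After rotation:
I₁ = I₀ cos²(-3° − 0°) = I₀ cos²(3°) = 0.9973 I₀.
I₂ = I₁ cos²(42° + 3°) = 0.9973 I₀ · cos²(45°) = 0.4986 I₀.
I₃ = I₂ cos²(103° − 42°) = 0.4986 I₀ · cos²(61°) = 0.1172 I₀.
Ratio = 0.1172 / 0.1687 = 0.6949.

I_new/I_old ≈ 0.695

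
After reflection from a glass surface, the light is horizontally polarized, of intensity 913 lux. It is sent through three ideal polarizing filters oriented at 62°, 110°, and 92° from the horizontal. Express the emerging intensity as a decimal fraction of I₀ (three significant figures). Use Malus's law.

By Malus's law, I₁ = 913 lux · cos²(62°) = 201.2 lux.
I₂ = I₁ · cos²(48°) = 201.2 · 0.4477 = 90.1 lux.
I₃ = I₂ · cos²(18°) = 90.1 · 0.9045 = 81.49 lux.
Transmitted fraction = 0.08926.

I/I₀ ≈ 0.0893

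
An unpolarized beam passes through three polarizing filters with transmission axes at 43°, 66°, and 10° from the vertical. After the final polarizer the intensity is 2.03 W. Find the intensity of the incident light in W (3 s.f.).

Unpolarized light through the first polarizer → I₁ = ½ I₀, now polarized at 43°.
I₂ = I₁ cos²(66° − 43°) = 0.5 I₀ · cos²(23°) = 0.4237 I₀.
I₃ = I₂ cos²(10° − 66°) = 0.4237 I₀ · cos²(56°) = 0.1325 I₀.
So 2.03 W = 0.1325 I₀, giving I₀ = 2.03/0.1325 = 15.32 W.

I₀ ≈ 15.3 W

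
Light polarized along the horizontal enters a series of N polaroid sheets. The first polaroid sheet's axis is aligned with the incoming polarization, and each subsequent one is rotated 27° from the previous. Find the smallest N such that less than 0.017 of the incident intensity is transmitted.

First polarizer is aligned with the polarization: full transmission.
Each further stage multiplies by cos²(27°) = 0.7939.
After N polarizers: T = 0.7939^(N−1). Require T < 0.017 ⇒ N−1 > ln(0.017)/ln(0.7939) = 17.65, so N−1 ≥ 18 and N = 19.
Check: N=19 gives T = 0.01569 < 0.017; N=18 gives T = 0.01977.

N = 19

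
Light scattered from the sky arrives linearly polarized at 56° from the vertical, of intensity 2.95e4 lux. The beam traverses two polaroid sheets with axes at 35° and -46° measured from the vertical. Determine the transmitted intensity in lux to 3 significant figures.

I ≈ 629 lux

I₁ = 2.95e4 lux · cos²(21°) = 2.571e+04 lux.
I₂ = I₁ · cos²(81°) = 2.571e+04 · 0.02447 = 629.2 lux.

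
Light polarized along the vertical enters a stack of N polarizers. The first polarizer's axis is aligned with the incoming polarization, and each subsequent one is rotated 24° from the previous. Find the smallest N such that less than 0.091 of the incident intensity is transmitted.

N = 15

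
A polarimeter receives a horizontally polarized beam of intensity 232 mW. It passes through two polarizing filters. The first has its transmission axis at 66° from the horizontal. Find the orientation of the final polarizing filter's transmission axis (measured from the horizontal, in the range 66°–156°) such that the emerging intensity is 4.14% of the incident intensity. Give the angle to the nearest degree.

I₁ = I₀ cos²(66° − 0°) = I₀ cos²(66°) = 0.1654 I₀.
Need I₂/I₀ = 0.0414, so cos²(θ − 66°) = 0.0414 / 0.1654 = 0.2502.
θ − 66° = arccos(√0.2502) = 60.0°, giving θ ≈ 66 + 60.0 = 126.0°.

θ ≈ 126°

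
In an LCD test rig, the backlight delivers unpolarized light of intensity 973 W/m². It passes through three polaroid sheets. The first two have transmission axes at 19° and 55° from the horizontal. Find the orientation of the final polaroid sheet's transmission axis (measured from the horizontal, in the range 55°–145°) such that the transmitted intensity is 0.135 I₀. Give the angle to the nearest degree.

θ ≈ 105°

Unpolarized light through the first polarizer → I₁ = ½ I₀, now polarized at 19°.
I₂ = I₁ cos²(55° − 19°) = 0.5 I₀ · cos²(36°) = 0.3273 I₀.
Need I₃/I₀ = 0.135, so cos²(θ − 55°) = 0.135 / 0.3273 = 0.4125.
θ − 55° = arccos(√0.4125) = 50.0°, giving θ ≈ 55 + 50.0 = 105.0°.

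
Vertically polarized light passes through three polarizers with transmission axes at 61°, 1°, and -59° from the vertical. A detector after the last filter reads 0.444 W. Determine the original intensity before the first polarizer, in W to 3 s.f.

I₀ ≈ 30.2 W

I₁ = I₀ cos²(61° − 0°) = I₀ cos²(61°) = 0.235 I₀.
I₂ = I₁ cos²(1° − 61°) = 0.235 I₀ · cos²(60°) = 0.05876 I₀.
I₃ = I₂ cos²(-59° − 1°) = 0.05876 I₀ · cos²(60°) = 0.01469 I₀.
So 0.444 W = 0.01469 I₀, giving I₀ = 0.444/0.01469 = 30.22 W.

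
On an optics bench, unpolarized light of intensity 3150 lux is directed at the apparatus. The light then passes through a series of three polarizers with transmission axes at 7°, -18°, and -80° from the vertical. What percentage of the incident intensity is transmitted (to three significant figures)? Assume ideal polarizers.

Unpolarized light through the first polarizer → I₁ = 3150 lux/2 = 1575 lux, polarized at 7°.
I₂ = I₁ · cos²(25°) = 1575 · 0.8214 = 1294 lux.
I₃ = I₂ · cos²(62°) = 1294 · 0.2204 = 285.1 lux.
That is 9.052% of the incident intensity.

≈ 9.05%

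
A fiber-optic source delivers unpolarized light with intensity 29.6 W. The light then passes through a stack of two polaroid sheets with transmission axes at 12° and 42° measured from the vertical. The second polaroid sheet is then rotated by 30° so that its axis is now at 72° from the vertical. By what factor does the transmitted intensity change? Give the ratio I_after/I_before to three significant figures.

I_new/I_old ≈ 0.333

Before rotation:
Unpolarized light through the first polarizer → I₁ = ½ I₀, now polarized at 12°.
I₂ = I₁ cos²(42° − 12°) = 0.5 I₀ · cos²(30°) = 0.375 I₀.
After rotation:
Unpolarized light through the first polarizer → I₁ = ½ I₀, now polarized at 12°.
I₂ = I₁ cos²(72° − 12°) = 0.5 I₀ · cos²(60°) = 0.125 I₀.
Ratio = 0.125 / 0.375 = 0.3333.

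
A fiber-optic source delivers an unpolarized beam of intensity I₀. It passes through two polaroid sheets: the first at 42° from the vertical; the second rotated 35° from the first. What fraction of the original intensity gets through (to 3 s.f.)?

≈ 0.336 I₀

Unpolarized light through the first polarizer → I₁ = ½ I₀, now polarized at 42°.
I₂ = I₁ cos²(35°) = 0.5 · 0.671 I₀ = 0.3355 I₀.
Transmitted fraction = 0.3355.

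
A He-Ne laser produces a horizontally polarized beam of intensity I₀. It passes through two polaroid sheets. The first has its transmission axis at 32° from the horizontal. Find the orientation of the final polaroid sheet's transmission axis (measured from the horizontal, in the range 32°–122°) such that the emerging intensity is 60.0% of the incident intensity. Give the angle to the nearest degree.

By Malus's law, I₁ = I₀ cos²(32° − 0°) = I₀ cos²(32°) = 0.7192 I₀.
Need I₂/I₀ = 0.6, so cos²(θ − 32°) = 0.6 / 0.7192 = 0.8343.
θ − 32° = arccos(√0.8343) = 24.0°, giving θ ≈ 32 + 24.0 = 56.0°.

θ ≈ 56°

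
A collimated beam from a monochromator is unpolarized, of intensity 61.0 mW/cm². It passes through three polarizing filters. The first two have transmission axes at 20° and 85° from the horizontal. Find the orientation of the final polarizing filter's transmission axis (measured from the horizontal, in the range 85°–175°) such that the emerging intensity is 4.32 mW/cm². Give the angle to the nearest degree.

θ ≈ 112°

Unpolarized light through the first polarizer → I₁ = ½ I₀, now polarized at 20°.
I₂ = I₁ cos²(85° − 20°) = 0.5 I₀ · cos²(65°) = 0.0893 I₀.
Target fraction: 4.32 / 61.0 mW/cm² = 0.07082 of I₀.
Need I₃/I₀ = 0.07082, so cos²(θ − 85°) = 0.07082 / 0.0893 = 0.793.
θ − 85° = arccos(√0.793) = 27.1°, giving θ ≈ 85 + 27.1 = 112.1°.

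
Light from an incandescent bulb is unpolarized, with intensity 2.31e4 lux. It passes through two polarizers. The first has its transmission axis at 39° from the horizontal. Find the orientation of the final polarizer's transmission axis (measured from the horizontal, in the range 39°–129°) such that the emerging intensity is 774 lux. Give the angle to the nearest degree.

θ ≈ 114°

Unpolarized light through the first polarizer → I₁ = ½ I₀, now polarized at 39°.
Target fraction: 774 / 2.31e4 lux = 0.03351 of I₀.
Need I₂/I₀ = 0.03351, so cos²(θ − 39°) = 0.03351 / 0.5 = 0.06701.
θ − 39° = arccos(√0.06701) = 75.0°, giving θ ≈ 39 + 75.0 = 114.0°.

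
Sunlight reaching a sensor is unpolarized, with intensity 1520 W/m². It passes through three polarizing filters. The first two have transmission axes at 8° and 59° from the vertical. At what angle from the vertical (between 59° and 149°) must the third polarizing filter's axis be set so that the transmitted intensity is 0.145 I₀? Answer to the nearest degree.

θ ≈ 90°

Unpolarized light through the first polarizer → I₁ = ½ I₀, now polarized at 8°.
I₂ = I₁ cos²(59° − 8°) = 0.5 I₀ · cos²(51°) = 0.198 I₀.
Need I₃/I₀ = 0.145, so cos²(θ − 59°) = 0.145 / 0.198 = 0.7322.
θ − 59° = arccos(√0.7322) = 31.2°, giving θ ≈ 59 + 31.2 = 90.2°.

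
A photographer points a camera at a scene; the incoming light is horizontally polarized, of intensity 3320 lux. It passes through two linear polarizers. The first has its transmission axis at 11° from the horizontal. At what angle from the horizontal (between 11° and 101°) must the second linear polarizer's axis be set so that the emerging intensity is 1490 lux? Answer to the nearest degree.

I₁ = I₀ cos²(11° − 0°) = I₀ cos²(11°) = 0.9636 I₀.
Target fraction: 1490 / 3320 lux = 0.4488 of I₀.
Need I₂/I₀ = 0.4488, so cos²(θ − 11°) = 0.4488 / 0.9636 = 0.4658.
θ − 11° = arccos(√0.4658) = 47.0°, giving θ ≈ 11 + 47.0 = 58.0°.

θ ≈ 58°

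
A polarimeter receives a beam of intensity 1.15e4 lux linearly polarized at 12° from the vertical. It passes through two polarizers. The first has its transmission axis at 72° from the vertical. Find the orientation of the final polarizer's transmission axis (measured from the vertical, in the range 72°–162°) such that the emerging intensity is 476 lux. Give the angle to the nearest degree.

θ ≈ 138°

I₁ = I₀ cos²(72° − 12°) = I₀ cos²(60°) = 0.25 I₀.
Target fraction: 476 / 1.15e4 lux = 0.04139 of I₀.
Need I₂/I₀ = 0.04139, so cos²(θ − 72°) = 0.04139 / 0.25 = 0.1656.
θ − 72° = arccos(√0.1656) = 66.0°, giving θ ≈ 72 + 66.0 = 138.0°.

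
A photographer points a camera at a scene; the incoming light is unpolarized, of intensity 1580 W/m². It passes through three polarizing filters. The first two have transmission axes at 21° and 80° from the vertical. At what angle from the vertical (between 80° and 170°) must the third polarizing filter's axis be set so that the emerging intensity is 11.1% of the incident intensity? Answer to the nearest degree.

θ ≈ 104°

Unpolarized light through the first polarizer → I₁ = ½ I₀, now polarized at 21°.
I₂ = I₁ cos²(80° − 21°) = 0.5 I₀ · cos²(59°) = 0.1326 I₀.
Need I₃/I₀ = 0.111, so cos²(θ − 80°) = 0.111 / 0.1326 = 0.8369.
θ − 80° = arccos(√0.8369) = 23.8°, giving θ ≈ 80 + 23.8 = 103.8°.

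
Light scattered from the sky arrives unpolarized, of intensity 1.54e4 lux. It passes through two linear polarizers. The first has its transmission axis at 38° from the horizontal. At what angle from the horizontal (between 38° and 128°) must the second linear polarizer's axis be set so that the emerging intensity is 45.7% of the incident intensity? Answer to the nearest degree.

θ ≈ 55°

Unpolarized light through the first polarizer → I₁ = ½ I₀, now polarized at 38°.
Need I₂/I₀ = 0.457, so cos²(θ − 38°) = 0.457 / 0.5 = 0.914.
θ − 38° = arccos(√0.914) = 17.1°, giving θ ≈ 38 + 17.1 = 55.1°.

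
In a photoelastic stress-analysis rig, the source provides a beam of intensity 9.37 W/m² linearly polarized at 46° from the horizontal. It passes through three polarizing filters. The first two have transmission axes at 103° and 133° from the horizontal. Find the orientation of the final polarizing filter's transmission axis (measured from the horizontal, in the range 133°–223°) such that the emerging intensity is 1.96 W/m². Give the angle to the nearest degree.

I₁ = I₀ cos²(103° − 46°) = I₀ cos²(57°) = 0.2966 I₀.
I₂ = I₁ cos²(133° − 103°) = 0.2966 I₀ · cos²(30°) = 0.2225 I₀.
Target fraction: 1.96 / 9.37 W/m² = 0.2092 of I₀.
Need I₃/I₀ = 0.2092, so cos²(θ − 133°) = 0.2092 / 0.2225 = 0.9402.
θ − 133° = arccos(√0.9402) = 14.2°, giving θ ≈ 133 + 14.2 = 147.2°.

θ ≈ 147°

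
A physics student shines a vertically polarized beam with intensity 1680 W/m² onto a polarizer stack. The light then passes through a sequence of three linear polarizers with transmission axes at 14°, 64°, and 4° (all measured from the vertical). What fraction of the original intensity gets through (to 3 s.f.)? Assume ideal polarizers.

I₁ = 1680 W/m² · cos²(14°) = 1582 W/m².
I₂ = I₁ · cos²(50°) = 1582 · 0.4132 = 653.5 W/m².
I₃ = I₂ · cos²(60°) = 653.5 · 0.25 = 163.4 W/m².
Transmitted fraction = 0.09725.

I/I₀ ≈ 0.0972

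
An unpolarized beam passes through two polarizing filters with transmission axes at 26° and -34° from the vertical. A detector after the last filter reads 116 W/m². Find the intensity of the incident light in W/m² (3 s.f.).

Unpolarized light through the first polarizer → I₁ = ½ I₀, now polarized at 26°.
I₂ = I₁ cos²(-34° − 26°) = 0.5 I₀ · cos²(60°) = 0.125 I₀.
So 116 W/m² = 0.125 I₀, giving I₀ = 116/0.125 = 928 W/m².

I₀ ≈ 928 W/m²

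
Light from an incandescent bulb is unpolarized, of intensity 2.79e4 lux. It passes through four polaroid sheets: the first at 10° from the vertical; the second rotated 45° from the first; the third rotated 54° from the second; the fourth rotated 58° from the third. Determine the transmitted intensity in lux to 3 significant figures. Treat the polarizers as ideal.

I ≈ 677 lux

Unpolarized light through the first polarizer → I₁ = 2.79e4 lux/2 = 1.395e+04 lux, polarized at 10°.
I₂ = I₁ · cos²(45°) = 1.395e+04 · 0.5 = 6975 lux.
I₃ = I₂ · cos²(54°) = 6975 · 0.3455 = 2410 lux.
I₄ = I₃ · cos²(58°) = 2410 · 0.2808 = 676.7 lux.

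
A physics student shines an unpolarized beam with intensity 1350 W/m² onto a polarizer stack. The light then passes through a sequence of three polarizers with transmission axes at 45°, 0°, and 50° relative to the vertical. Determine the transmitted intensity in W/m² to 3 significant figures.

Unpolarized light through the first polarizer → I₁ = 1350 W/m²/2 = 675 W/m², polarized at 45°.
I₂ = I₁ · cos²(45°) = 675 · 0.5 = 337.5 W/m².
I₃ = I₂ · cos²(50°) = 337.5 · 0.4132 = 139.4 W/m².

I ≈ 139 W/m²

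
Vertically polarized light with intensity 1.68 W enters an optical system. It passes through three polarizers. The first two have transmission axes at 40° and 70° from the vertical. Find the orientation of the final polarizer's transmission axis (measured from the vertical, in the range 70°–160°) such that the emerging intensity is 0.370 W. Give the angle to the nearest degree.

θ ≈ 115°

I₁ = I₀ cos²(40° − 0°) = I₀ cos²(40°) = 0.5868 I₀.
I₂ = I₁ cos²(70° − 40°) = 0.5868 I₀ · cos²(30°) = 0.4401 I₀.
Target fraction: 0.370 / 1.68 W = 0.2202 of I₀.
Need I₃/I₀ = 0.2202, so cos²(θ − 70°) = 0.2202 / 0.4401 = 0.5004.
θ − 70° = arccos(√0.5004) = 45.0°, giving θ ≈ 70 + 45.0 = 115.0°.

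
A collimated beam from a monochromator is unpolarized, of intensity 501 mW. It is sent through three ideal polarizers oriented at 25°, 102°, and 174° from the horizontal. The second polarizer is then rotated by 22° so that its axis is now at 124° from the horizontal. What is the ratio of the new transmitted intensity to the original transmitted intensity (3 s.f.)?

Before rotation:
Unpolarized light through the first polarizer → I₁ = ½ I₀, now polarized at 25°.
I₂ = I₁ cos²(102° − 25°) = 0.5 I₀ · cos²(77°) = 0.0253 I₀.
I₃ = I₂ cos²(174° − 102°) = 0.0253 I₀ · cos²(72°) = 0.002416 I₀.
After rotation:
Unpolarized light through the first polarizer → I₁ = ½ I₀, now polarized at 25°.
Angle between axes 1 and 2: 81°. I₂ = 0.5 I₀ · cos²(81°) = 0.01224 I₀.
I₃ = I₂ cos²(174° − 124°) = 0.01224 I₀ · cos²(50°) = 0.005056 I₀.
Ratio = 0.005056 / 0.002416 = 2.092.

I_new/I_old ≈ 2.09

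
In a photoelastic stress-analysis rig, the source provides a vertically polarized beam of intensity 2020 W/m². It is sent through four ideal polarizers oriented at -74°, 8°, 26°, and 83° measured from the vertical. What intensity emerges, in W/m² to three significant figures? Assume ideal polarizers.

I ≈ 0.798 W/m²

I₁ = 2020 W/m² · cos²(74°) = 153.5 W/m².
I₂ = I₁ · cos²(82°) = 153.5 · 0.01937 = 2.973 W/m².
I₃ = I₂ · cos²(18°) = 2.973 · 0.9045 = 2.689 W/m².
I₄ = I₃ · cos²(57°) = 2.689 · 0.2966 = 0.7976 W/m².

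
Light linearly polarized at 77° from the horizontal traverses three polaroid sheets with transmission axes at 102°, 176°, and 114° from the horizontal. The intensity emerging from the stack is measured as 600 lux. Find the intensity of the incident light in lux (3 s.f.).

By Malus's law, I₁ = I₀ cos²(102° − 77°) = I₀ cos²(25°) = 0.8214 I₀.
I₂ = I₁ cos²(176° − 102°) = 0.8214 I₀ · cos²(74°) = 0.06241 I₀.
I₃ = I₂ cos²(114° − 176°) = 0.06241 I₀ · cos²(62°) = 0.01375 I₀.
So 600 lux = 0.01375 I₀, giving I₀ = 600/0.01375 = 4.362e+04 lux.

I₀ ≈ 4.36e4 lux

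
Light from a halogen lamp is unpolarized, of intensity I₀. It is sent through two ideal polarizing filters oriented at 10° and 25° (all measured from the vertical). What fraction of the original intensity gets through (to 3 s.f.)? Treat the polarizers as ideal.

≈ 0.467 I₀

Unpolarized light through the first polarizer → I₁ = ½ I₀, now polarized at 10°.
I₂ = I₁ cos²(25° − 10°) = 0.5 I₀ · cos²(15°) = 0.4665 I₀.
Transmitted fraction = 0.4665.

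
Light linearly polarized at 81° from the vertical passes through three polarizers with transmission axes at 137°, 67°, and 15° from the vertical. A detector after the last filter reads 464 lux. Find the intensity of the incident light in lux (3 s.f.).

I₀ ≈ 3.35e4 lux

I₁ = I₀ cos²(137° − 81°) = I₀ cos²(56°) = 0.3127 I₀.
I₂ = I₁ cos²(67° − 137°) = 0.3127 I₀ · cos²(70°) = 0.03658 I₀.
I₃ = I₂ cos²(15° − 67°) = 0.03658 I₀ · cos²(52°) = 0.01386 I₀.
So 464 lux = 0.01386 I₀, giving I₀ = 464/0.01386 = 3.347e+04 lux.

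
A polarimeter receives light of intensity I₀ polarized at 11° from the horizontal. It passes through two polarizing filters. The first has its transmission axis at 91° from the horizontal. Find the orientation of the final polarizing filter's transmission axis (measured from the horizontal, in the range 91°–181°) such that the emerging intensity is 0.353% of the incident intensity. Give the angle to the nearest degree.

I₁ = I₀ cos²(91° − 11°) = I₀ cos²(80°) = 0.03015 I₀.
Need I₂/I₀ = 0.00353, so cos²(θ − 91°) = 0.00353 / 0.03015 = 0.1171.
θ − 91° = arccos(√0.1171) = 70.0°, giving θ ≈ 91 + 70.0 = 161.0°.

θ ≈ 161°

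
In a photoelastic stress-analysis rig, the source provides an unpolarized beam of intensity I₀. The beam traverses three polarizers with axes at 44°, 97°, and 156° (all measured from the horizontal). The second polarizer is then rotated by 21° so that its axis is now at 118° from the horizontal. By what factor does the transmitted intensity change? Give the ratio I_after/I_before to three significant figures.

I_new/I_old ≈ 0.491

Before rotation:
Unpolarized light through the first polarizer → I₁ = ½ I₀, now polarized at 44°.
I₂ = I₁ cos²(97° − 44°) = 0.5 I₀ · cos²(53°) = 0.1811 I₀.
I₃ = I₂ cos²(156° − 97°) = 0.1811 I₀ · cos²(59°) = 0.04804 I₀.
After rotation:
Unpolarized light through the first polarizer → I₁ = ½ I₀, now polarized at 44°.
I₂ = I₁ cos²(118° − 44°) = 0.5 I₀ · cos²(74°) = 0.03799 I₀.
I₃ = I₂ cos²(156° − 118°) = 0.03799 I₀ · cos²(38°) = 0.02359 I₀.
Ratio = 0.02359 / 0.04804 = 0.4911.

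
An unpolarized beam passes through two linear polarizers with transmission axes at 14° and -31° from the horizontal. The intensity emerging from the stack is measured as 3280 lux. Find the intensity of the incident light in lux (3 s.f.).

I₀ ≈ 1.31e4 lux

Unpolarized light through the first polarizer → I₁ = ½ I₀, now polarized at 14°.
I₂ = I₁ cos²(-31° − 14°) = 0.5 I₀ · cos²(45°) = 0.25 I₀.
So 3280 lux = 0.25 I₀, giving I₀ = 3280/0.25 = 1.312e+04 lux.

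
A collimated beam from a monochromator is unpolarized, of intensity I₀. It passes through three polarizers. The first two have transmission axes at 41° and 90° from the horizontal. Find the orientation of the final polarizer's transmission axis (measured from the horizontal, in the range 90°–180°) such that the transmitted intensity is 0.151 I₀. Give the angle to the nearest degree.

θ ≈ 123°

Unpolarized light through the first polarizer → I₁ = ½ I₀, now polarized at 41°.
I₂ = I₁ cos²(90° − 41°) = 0.5 I₀ · cos²(49°) = 0.2152 I₀.
Need I₃/I₀ = 0.151, so cos²(θ − 90°) = 0.151 / 0.2152 = 0.7017.
θ − 90° = arccos(√0.7017) = 33.1°, giving θ ≈ 90 + 33.1 = 123.1°.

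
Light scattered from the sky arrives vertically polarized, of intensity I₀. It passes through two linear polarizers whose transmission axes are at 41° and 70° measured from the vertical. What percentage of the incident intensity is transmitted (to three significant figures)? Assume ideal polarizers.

≈ 43.6%

By Malus's law, I₁ = I₀ cos²(41° − 0°) = I₀ cos²(41°) = 0.5696 I₀.
I₂ = I₁ cos²(70° − 41°) = 0.5696 I₀ · cos²(29°) = 0.4357 I₀.
That is 43.57% of the incident intensity.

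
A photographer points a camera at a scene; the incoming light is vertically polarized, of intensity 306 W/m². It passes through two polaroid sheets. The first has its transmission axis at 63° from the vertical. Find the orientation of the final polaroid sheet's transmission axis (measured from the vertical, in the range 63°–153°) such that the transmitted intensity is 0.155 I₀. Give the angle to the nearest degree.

θ ≈ 93°

By Malus's law, I₁ = I₀ cos²(63° − 0°) = I₀ cos²(63°) = 0.2061 I₀.
Need I₂/I₀ = 0.155, so cos²(θ − 63°) = 0.155 / 0.2061 = 0.752.
θ − 63° = arccos(√0.752) = 29.9°, giving θ ≈ 63 + 29.9 = 92.9°.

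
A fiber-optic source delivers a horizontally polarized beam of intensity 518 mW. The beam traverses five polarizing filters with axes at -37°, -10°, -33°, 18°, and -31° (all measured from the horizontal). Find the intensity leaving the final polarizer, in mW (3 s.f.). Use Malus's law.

By Malus's law, I₁ = 518 mW · cos²(37°) = 330.4 mW.
I₂ = I₁ · cos²(27°) = 330.4 · 0.7939 = 262.3 mW.
I₃ = I₂ · cos²(23°) = 262.3 · 0.8473 = 222.2 mW.
I₄ = I₃ · cos²(51°) = 222.2 · 0.396 = 88.02 mW.
I₅ = I₄ · cos²(49°) = 88.02 · 0.4304 = 37.89 mW.

I ≈ 37.9 mW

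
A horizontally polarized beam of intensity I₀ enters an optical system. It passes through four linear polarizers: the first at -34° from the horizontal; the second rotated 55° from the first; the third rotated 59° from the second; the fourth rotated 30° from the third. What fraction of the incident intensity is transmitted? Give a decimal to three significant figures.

I₁ = I₀ cos²(-34° − 0°) = I₀ cos²(34°) = 0.6873 I₀.
I₂ = I₁ cos²(55°) = 0.6873 · 0.329 I₀ = 0.2261 I₀.
I₃ = I₂ cos²(59°) = 0.2261 · 0.2653 I₀ = 0.05998 I₀.
I₄ = I₃ cos²(30°) = 0.05998 · 0.75 I₀ = 0.04499 I₀.
Transmitted fraction = 0.04499.

≈ 0.0450 I₀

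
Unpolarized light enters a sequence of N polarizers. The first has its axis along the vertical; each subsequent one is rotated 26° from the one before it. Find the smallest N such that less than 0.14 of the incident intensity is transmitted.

First polarizer halves the unpolarized light: factor 1/2.
Each further stage multiplies by cos²(26°) = 0.8078.
After N polarizers: T = 0.5·0.8078^(N−1). Require T < 0.14 ⇒ N−1 > ln(0.14/0.5)/ln(0.8078) = 5.97, so N−1 ≥ 6 and N = 7.
Check: N=7 gives T = 0.139 < 0.14; N=6 gives T = 0.172.

N = 7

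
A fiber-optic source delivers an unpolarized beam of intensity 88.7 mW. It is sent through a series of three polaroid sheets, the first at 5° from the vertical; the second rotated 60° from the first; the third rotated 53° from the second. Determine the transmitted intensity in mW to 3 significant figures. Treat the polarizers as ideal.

Unpolarized light through the first polarizer → I₁ = 88.7 mW/2 = 44.35 mW, polarized at 5°.
I₂ = I₁ · cos²(60°) = 44.35 · 0.25 = 11.09 mW.
I₃ = I₂ · cos²(53°) = 11.09 · 0.3622 = 4.016 mW.

I ≈ 4.02 mW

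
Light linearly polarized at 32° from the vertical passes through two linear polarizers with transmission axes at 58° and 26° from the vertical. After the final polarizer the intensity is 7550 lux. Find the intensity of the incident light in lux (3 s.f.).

I₀ ≈ 1.30e4 lux

I₁ = I₀ cos²(58° − 32°) = I₀ cos²(26°) = 0.8078 I₀.
I₂ = I₁ cos²(26° − 58°) = 0.8078 I₀ · cos²(32°) = 0.581 I₀.
So 7550 lux = 0.581 I₀, giving I₀ = 7550/0.581 = 1.3e+04 lux.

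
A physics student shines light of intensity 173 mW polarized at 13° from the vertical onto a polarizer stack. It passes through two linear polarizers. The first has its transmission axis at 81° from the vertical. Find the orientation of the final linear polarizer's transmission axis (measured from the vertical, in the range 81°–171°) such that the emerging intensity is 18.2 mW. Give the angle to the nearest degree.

θ ≈ 111°

By Malus's law, I₁ = I₀ cos²(81° − 13°) = I₀ cos²(68°) = 0.1403 I₀.
Target fraction: 18.2 / 173 mW = 0.1052 of I₀.
Need I₂/I₀ = 0.1052, so cos²(θ − 81°) = 0.1052 / 0.1403 = 0.7497.
θ − 81° = arccos(√0.7497) = 30.0°, giving θ ≈ 81 + 30.0 = 111.0°.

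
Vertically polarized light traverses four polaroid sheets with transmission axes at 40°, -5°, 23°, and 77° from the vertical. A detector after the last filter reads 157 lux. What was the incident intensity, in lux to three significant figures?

I₁ = I₀ cos²(40° − 0°) = I₀ cos²(40°) = 0.5868 I₀.
I₂ = I₁ cos²(-5° − 40°) = 0.5868 I₀ · cos²(45°) = 0.2934 I₀.
I₃ = I₂ cos²(23° + 5°) = 0.2934 I₀ · cos²(28°) = 0.2287 I₀.
I₄ = I₃ cos²(77° − 23°) = 0.2287 I₀ · cos²(54°) = 0.07903 I₀.
So 157 lux = 0.07903 I₀, giving I₀ = 157/0.07903 = 1987 lux.

I₀ ≈ 1990 lux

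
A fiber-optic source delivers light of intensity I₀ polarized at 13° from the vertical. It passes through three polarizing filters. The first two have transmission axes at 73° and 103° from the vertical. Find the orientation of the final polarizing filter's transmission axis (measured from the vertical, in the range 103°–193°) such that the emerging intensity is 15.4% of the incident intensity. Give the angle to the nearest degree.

θ ≈ 128°

I₁ = I₀ cos²(73° − 13°) = I₀ cos²(60°) = 0.25 I₀.
I₂ = I₁ cos²(103° − 73°) = 0.25 I₀ · cos²(30°) = 0.1875 I₀.
Need I₃/I₀ = 0.154, so cos²(θ − 103°) = 0.154 / 0.1875 = 0.8213.
θ − 103° = arccos(√0.8213) = 25.0°, giving θ ≈ 103 + 25.0 = 128.0°.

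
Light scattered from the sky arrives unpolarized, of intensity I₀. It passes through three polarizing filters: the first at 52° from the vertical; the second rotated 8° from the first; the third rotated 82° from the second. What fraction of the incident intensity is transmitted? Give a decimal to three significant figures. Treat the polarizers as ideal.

Unpolarized light through the first polarizer → I₁ = ½ I₀, now polarized at 52°.
I₂ = I₁ cos²(8°) = 0.5 · 0.9806 I₀ = 0.4903 I₀.
I₃ = I₂ cos²(82°) = 0.4903 · 0.01937 I₀ = 0.009497 I₀.
Transmitted fraction = 0.009497.

≈ 0.00950 I₀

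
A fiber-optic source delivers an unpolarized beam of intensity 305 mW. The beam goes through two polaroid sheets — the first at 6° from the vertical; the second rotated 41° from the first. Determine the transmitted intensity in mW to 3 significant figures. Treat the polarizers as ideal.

I ≈ 86.9 mW

Unpolarized light through the first polarizer → I₁ = 305 mW/2 = 152.5 mW, polarized at 6°.
I₂ = I₁ · cos²(41°) = 152.5 · 0.5696 = 86.86 mW.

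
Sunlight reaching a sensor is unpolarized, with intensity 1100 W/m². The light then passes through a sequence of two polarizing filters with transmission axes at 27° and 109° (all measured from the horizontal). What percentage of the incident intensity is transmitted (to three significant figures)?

Unpolarized light through the first polarizer → I₁ = 1100 W/m²/2 = 550 W/m², polarized at 27°.
I₂ = I₁ · cos²(82°) = 550 · 0.01937 = 10.65 W/m².
That is 0.9685% of the incident intensity.

≈ 0.968%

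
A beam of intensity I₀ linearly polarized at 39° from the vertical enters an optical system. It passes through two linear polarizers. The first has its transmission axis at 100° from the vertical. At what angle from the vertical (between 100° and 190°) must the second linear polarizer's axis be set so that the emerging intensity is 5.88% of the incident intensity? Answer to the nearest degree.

By Malus's law, I₁ = I₀ cos²(100° − 39°) = I₀ cos²(61°) = 0.235 I₀.
Need I₂/I₀ = 0.0588, so cos²(θ − 100°) = 0.0588 / 0.235 = 0.2502.
θ − 100° = arccos(√0.2502) = 60.0°, giving θ ≈ 100 + 60.0 = 160.0°.

θ ≈ 160°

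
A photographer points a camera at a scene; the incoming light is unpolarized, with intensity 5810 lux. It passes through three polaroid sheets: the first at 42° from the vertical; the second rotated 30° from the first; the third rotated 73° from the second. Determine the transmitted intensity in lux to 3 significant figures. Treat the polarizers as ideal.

Unpolarized light through the first polarizer → I₁ = 5810 lux/2 = 2905 lux, polarized at 42°.
I₂ = I₁ · cos²(30°) = 2905 · 0.75 = 2179 lux.
I₃ = I₂ · cos²(73°) = 2179 · 0.08548 = 186.2 lux.

I ≈ 186 lux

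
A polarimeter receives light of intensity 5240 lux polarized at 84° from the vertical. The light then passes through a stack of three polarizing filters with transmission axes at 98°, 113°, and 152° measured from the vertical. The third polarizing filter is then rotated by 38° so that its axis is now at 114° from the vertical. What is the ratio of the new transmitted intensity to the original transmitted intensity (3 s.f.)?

I_new/I_old ≈ 1.66

Before rotation:
By Malus's law, I₁ = I₀ cos²(98° − 84°) = I₀ cos²(14°) = 0.9415 I₀.
I₂ = I₁ cos²(113° − 98°) = 0.9415 I₀ · cos²(15°) = 0.8784 I₀.
I₃ = I₂ cos²(152° − 113°) = 0.8784 I₀ · cos²(39°) = 0.5305 I₀.
After rotation:
I₁ = I₀ cos²(98° − 84°) = I₀ cos²(14°) = 0.9415 I₀.
I₂ = I₁ cos²(113° − 98°) = 0.9415 I₀ · cos²(15°) = 0.8784 I₀.
I₃ = I₂ cos²(114° − 113°) = 0.8784 I₀ · cos²(1°) = 0.8781 I₀.
Ratio = 0.8781 / 0.5305 = 1.655.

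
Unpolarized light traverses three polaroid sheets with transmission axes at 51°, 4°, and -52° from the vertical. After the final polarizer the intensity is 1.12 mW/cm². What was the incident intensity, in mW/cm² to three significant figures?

Unpolarized light through the first polarizer → I₁ = ½ I₀, now polarized at 51°.
I₂ = I₁ cos²(4° − 51°) = 0.5 I₀ · cos²(47°) = 0.2326 I₀.
I₃ = I₂ cos²(-52° − 4°) = 0.2326 I₀ · cos²(56°) = 0.07272 I₀.
So 1.12 mW/cm² = 0.07272 I₀, giving I₀ = 1.12/0.07272 = 15.4 mW/cm².

I₀ ≈ 15.4 mW/cm²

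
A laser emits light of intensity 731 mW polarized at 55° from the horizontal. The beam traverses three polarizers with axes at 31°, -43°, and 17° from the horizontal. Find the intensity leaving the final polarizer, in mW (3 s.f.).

I₁ = 731 mW · cos²(24°) = 610.1 mW.
I₂ = I₁ · cos²(74°) = 610.1 · 0.07598 = 46.35 mW.
I₃ = I₂ · cos²(60°) = 46.35 · 0.25 = 11.59 mW.

I ≈ 11.6 mW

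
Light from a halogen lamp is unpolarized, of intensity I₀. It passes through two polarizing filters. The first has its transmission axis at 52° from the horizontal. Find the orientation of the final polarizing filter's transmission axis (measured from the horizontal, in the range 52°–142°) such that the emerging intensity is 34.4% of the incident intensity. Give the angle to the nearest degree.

θ ≈ 86°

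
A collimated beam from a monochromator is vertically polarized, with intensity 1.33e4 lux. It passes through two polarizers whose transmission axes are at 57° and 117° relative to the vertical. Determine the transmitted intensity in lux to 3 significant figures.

I ≈ 986 lux

I₁ = 1.33e4 lux · cos²(57°) = 3945 lux.
I₂ = I₁ · cos²(60°) = 3945 · 0.25 = 986.3 lux.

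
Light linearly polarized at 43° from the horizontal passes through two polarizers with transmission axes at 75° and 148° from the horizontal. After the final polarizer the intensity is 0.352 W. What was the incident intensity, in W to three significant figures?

I₁ = I₀ cos²(75° − 43°) = I₀ cos²(32°) = 0.7192 I₀.
I₂ = I₁ cos²(148° − 75°) = 0.7192 I₀ · cos²(73°) = 0.06148 I₀.
So 0.352 W = 0.06148 I₀, giving I₀ = 0.352/0.06148 = 5.726 W.

I₀ ≈ 5.73 W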